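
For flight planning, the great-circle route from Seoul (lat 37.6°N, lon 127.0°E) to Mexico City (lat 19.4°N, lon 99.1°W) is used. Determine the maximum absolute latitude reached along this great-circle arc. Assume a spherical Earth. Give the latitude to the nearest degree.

The great circle lies in the plane with unit normal n̂ = (p₁ × p₂)/|p₁ × p₂|.
Here n̂_z ≈ +0.567; the vertex latitude is φ_max = arccos|n̂_z| ≈ 55.4°.
Check via Clairaut: cos φ_max = |cos φ₁| · sin C = cos(37.6°)·sin(45.7°) ≈ 0.567, again giving ≈ 55.4°.

≈ 55°N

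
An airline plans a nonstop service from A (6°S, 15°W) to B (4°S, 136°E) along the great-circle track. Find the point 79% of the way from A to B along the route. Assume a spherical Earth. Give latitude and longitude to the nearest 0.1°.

Convert each endpoint to a unit vector on the sphere (x = cos φ cos λ, y = cos φ sin λ, z = sin φ).
The central angle between the endpoints is δ = arccos(p₁·p₂) ≈ 2.607 rad (149.4°).
Interpolate at f = 0.79 with slerp weights a = sin((1−f)δ)/sin δ ≈ 1.021, b = sin(fδ)/sin δ ≈ 1.733.
p = a·p₁ + b·p₂ ≈ (-0.262, 0.938, -0.228); φ = arcsin(p_z) ≈ -13.16°, λ = atan2(p_y, p_x) ≈ 105.62°.

≈ (13.2°S, 105.6°E)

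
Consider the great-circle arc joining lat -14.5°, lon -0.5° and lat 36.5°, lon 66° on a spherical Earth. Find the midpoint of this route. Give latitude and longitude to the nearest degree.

≈ lat 13°, lon 29°

Convert each endpoint to a unit vector on the sphere (x = cos φ cos λ, y = cos φ sin λ, z = sin φ).
The central angle between the endpoints is δ = arccos(p₁·p₂) ≈ 1.409 rad (80.7°).
Interpolate at f = 1/2 with slerp weights a = sin((1−f)δ)/sin δ ≈ 0.656, b = sin(fδ)/sin δ ≈ 0.656.
p = a·p₁ + b·p₂ ≈ (0.850, 0.476, 0.226); φ = arcsin(p_z) ≈ 13.06°, λ = atan2(p_y, p_x) ≈ 29.27°.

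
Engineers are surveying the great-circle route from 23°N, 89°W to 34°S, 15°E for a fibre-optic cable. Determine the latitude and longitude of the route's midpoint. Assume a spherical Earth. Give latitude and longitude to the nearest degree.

≈ 9°S, 41°W

Convert each endpoint to a unit vector on the sphere (x = cos φ cos λ, y = cos φ sin λ, z = sin φ).
The central angle between the endpoints is δ = arccos(p₁·p₂) ≈ 1.986 rad (113.8°).
Interpolate at f = 1/2 with slerp weights a = sin((1−f)δ)/sin δ ≈ 0.915, b = sin(fδ)/sin δ ≈ 0.915.
p = a·p₁ + b·p₂ ≈ (0.748, -0.646, -0.154); φ = arcsin(p_z) ≈ -8.87°, λ = atan2(p_y, p_x) ≈ -40.83°.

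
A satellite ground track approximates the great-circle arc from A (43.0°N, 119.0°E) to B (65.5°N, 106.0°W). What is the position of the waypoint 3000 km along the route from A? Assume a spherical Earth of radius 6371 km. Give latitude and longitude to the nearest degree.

≈ (67°N, 141°E)

Write both endpoints as unit vectors p₁, p₂ with components (cos φ cos λ, cos φ sin λ, sin φ).
The central angle between the endpoints is δ = arccos(p₁·p₂) ≈ 1.153 rad (66.0°). The total great-circle distance is δ·R ≈ 1.153 × 6371 ≈ 7343 km, so the target fraction is f = 3000/7343 ≈ 0.409.
Interpolate at f ≈ 0.409 with slerp weights a = sin((1−f)δ)/sin δ ≈ 0.690, b = sin(fδ)/sin δ ≈ 0.496.
p = a·p₁ + b·p₂ ≈ (-0.301, 0.243, 0.922); φ = arcsin(p_z) ≈ 67.22°, λ = atan2(p_y, p_x) ≈ 141.09°.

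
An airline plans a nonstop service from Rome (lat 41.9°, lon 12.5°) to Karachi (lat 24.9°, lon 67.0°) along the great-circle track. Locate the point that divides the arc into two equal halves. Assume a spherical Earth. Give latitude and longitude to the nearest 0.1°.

≈ lat 36.5°, lon 42.7°

Convert each endpoint to a unit vector on the sphere (x = cos φ cos λ, y = cos φ sin λ, z = sin φ).
The central angle between the endpoints is δ = arccos(p₁·p₂) ≈ 0.832 rad (47.7°).
Interpolate at f = 1/2 with slerp weights a = sin((1−f)δ)/sin δ ≈ 0.547, b = sin(fδ)/sin δ ≈ 0.547.
p = a·p₁ + b·p₂ ≈ (0.591, 0.544, 0.595); φ = arcsin(p_z) ≈ 36.53°, λ = atan2(p_y, p_x) ≈ 42.66°.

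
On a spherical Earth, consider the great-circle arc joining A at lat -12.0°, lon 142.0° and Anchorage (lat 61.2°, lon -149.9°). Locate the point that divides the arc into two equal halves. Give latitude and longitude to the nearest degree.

≈ lat 28°, lon 163°

Convert each endpoint to a unit vector on the sphere (x = cos φ cos λ, y = cos φ sin λ, z = sin φ).
The central angle between the endpoints is δ = arccos(p₁·p₂) ≈ 1.577 rad (90.4°).
Interpolate at f = 1/2 with slerp weights a = sin((1−f)δ)/sin δ ≈ 0.709, b = sin(fδ)/sin δ ≈ 0.709.
p = a·p₁ + b·p₂ ≈ (-0.842, 0.256, 0.474); φ = arcsin(p_z) ≈ 28.30°, λ = atan2(p_y, p_x) ≈ 163.11°.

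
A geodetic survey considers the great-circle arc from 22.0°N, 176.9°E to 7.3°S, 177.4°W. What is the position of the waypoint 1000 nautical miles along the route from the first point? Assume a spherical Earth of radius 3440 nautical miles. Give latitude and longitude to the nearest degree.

≈ 6°N, 180°E

Convert each endpoint to a unit vector on the sphere (x = cos φ cos λ, y = cos φ sin λ, z = sin φ).
The central angle between the endpoints is δ = arccos(p₁·p₂) ≈ 0.521 rad (29.8°). The total great-circle distance is δ·R ≈ 0.521 × 3440 ≈ 1791 nmi, so the target fraction is f = 1000/1791 ≈ 0.558.
Interpolate at f ≈ 0.558 with slerp weights a = sin((1−f)δ)/sin δ ≈ 0.458, b = sin(fδ)/sin δ ≈ 0.576.
p = a·p₁ + b·p₂ ≈ (-0.995, -0.003, 0.098); φ = arcsin(p_z) ≈ 5.65°, λ = atan2(p_y, p_x) ≈ -179.83°.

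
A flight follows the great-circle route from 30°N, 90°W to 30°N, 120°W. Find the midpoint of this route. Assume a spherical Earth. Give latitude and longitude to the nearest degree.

≈ 31°N, 105°W

Write both endpoints as unit vectors p₁, p₂ with components (cos φ cos λ, cos φ sin λ, sin φ).
The central angle between the endpoints is δ = arccos(p₁·p₂) ≈ 0.452 rad (25.9°).
Interpolate at f = 1/2 with slerp weights a = sin((1−f)δ)/sin δ ≈ 0.513, b = sin(fδ)/sin δ ≈ 0.513.
p = a·p₁ + b·p₂ ≈ (-0.222, -0.829, 0.513); φ = arcsin(p_z) ≈ 30.87°, λ = atan2(p_y, p_x) ≈ -105.00°.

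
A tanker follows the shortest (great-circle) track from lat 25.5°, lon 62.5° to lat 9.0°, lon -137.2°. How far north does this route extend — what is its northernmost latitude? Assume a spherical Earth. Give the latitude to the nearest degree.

The great circle lies in the plane with unit normal n̂ = (p₁ × p₂)/|p₁ × p₂|.
Here n̂_z ≈ +0.473; the vertex latitude is φ_max = arccos|n̂_z| ≈ 61.8°.
Check via Clairaut: cos φ_max = |cos φ₁| · sin C = cos(25.5°)·sin(31.6°) ≈ 0.473, again giving ≈ 61.8°.

≈ 62°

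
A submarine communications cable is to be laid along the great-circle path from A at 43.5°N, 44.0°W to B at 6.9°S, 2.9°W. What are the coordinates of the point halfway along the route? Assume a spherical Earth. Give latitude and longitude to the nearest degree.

Write both endpoints as unit vectors p₁, p₂ with components (cos φ cos λ, cos φ sin λ, sin φ).
The central angle between the endpoints is δ = arccos(p₁·p₂) ≈ 1.093 rad (62.6°).
Interpolate at f = 1/2 with slerp weights a = sin((1−f)δ)/sin δ ≈ 0.585, b = sin(fδ)/sin δ ≈ 0.585.
p = a·p₁ + b·p₂ ≈ (0.886, -0.324, 0.333); φ = arcsin(p_z) ≈ 19.42°, λ = atan2(p_y, p_x) ≈ -20.11°.

≈ 19°N, 20°W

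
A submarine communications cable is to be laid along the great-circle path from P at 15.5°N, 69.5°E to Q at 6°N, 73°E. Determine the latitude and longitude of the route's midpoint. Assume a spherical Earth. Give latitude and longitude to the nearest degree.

≈ 11°N, 71°E

The haversine formula gives a central angle δ ≈ 0.176 rad (10.1°) between the endpoints.
Interpolate at f = 1/2 with slerp weights a = sin((1−f)δ)/sin δ ≈ 0.502, b = sin(fδ)/sin δ ≈ 0.502.
p = a·p₁ + b·p₂ ≈ (0.315, 0.930, 0.187); φ = arcsin(p_z) ≈ 10.75°, λ = atan2(p_y, p_x) ≈ 71.28°.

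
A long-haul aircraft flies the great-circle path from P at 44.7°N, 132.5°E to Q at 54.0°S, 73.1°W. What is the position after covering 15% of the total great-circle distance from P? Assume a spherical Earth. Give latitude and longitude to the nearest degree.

≈ 27°N, 154°E

Convert each endpoint to a unit vector on the sphere (x = cos φ cos λ, y = cos φ sin λ, z = sin φ).
The central angle between the endpoints is δ = arccos(p₁·p₂) ≈ 2.811 rad (161.1°).
Interpolate at f = 0.15 with slerp weights a = sin((1−f)δ)/sin δ ≈ 2.105, b = sin(fδ)/sin δ ≈ 1.261.
p = a·p₁ + b·p₂ ≈ (-0.795, 0.394, 0.461); φ = arcsin(p_z) ≈ 27.43°, λ = atan2(p_y, p_x) ≈ 153.65°.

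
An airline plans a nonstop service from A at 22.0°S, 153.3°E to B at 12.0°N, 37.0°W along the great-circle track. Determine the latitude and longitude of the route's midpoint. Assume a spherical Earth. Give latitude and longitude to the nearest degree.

From cos δ = sin φ₁ sin φ₂ + cos φ₁ cos φ₂ cos Δλ, the central angle is δ ≈ 2.897 rad (166.0°).
Interpolate at f = 1/2 with slerp weights a = sin((1−f)δ)/sin δ ≈ 4.096, b = sin(fδ)/sin δ ≈ 4.096.
p = a·p₁ + b·p₂ ≈ (-0.193, -0.705, -0.683); φ = arcsin(p_z) ≈ -43.06°, λ = atan2(p_y, p_x) ≈ -105.32°.

≈ 43°S, 105°W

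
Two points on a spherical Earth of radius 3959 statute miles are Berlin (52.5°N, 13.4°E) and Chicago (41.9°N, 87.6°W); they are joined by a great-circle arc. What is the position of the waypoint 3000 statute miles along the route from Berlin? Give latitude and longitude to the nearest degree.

From cos δ = sin φ₁ sin φ₂ + cos φ₁ cos φ₂ cos Δλ, the central angle is δ ≈ 1.111 rad (63.7°). The total great-circle distance is δ·R ≈ 1.111 × 3959 ≈ 4400 mi, so the target fraction is f = 3000/4400 ≈ 0.682.
Interpolate at f ≈ 0.682 with slerp weights a = sin((1−f)δ)/sin δ ≈ 0.386, b = sin(fδ)/sin δ ≈ 0.767.
p = a·p₁ + b·p₂ ≈ (0.253, -0.516, 0.819); φ = arcsin(p_z) ≈ 54.95°, λ = atan2(p_y, p_x) ≈ -63.89°.

≈ 55°N, 64°W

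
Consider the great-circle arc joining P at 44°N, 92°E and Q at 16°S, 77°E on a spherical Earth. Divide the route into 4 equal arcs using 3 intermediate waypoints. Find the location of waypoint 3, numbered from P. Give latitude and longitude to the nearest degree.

Convert each endpoint to a unit vector on the sphere (x = cos φ cos λ, y = cos φ sin λ, z = sin φ).
The central angle between the endpoints is δ = arccos(p₁·p₂) ≈ 1.074 rad (61.5°).
Interpolate at f = 3/4 with slerp weights a = sin((1−f)δ)/sin δ ≈ 0.302, b = sin(fδ)/sin δ ≈ 0.820.
p = a·p₁ + b·p₂ ≈ (0.170, 0.985, -0.016); φ = arcsin(p_z) ≈ -0.94°, λ = atan2(p_y, p_x) ≈ 80.22°.

≈ 1°S, 80°E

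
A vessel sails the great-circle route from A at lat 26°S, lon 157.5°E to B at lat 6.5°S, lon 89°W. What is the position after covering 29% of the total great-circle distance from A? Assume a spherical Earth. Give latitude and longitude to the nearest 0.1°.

From cos δ = sin φ₁ sin φ₂ + cos φ₁ cos φ₂ cos Δλ, the central angle is δ ≈ 1.882 rad (107.8°).
Interpolate at f = 0.29 with slerp weights a = sin((1−f)δ)/sin δ ≈ 1.022, b = sin(fδ)/sin δ ≈ 0.545.
p = a·p₁ + b·p₂ ≈ (-0.839, -0.190, -0.510); φ = arcsin(p_z) ≈ -30.64°, λ = atan2(p_y, p_x) ≈ -167.22°.

≈ lat 30.6°S, lon 167.2°W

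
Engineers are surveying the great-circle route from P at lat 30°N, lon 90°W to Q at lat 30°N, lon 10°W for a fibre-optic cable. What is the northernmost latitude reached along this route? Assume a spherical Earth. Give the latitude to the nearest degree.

The great circle lies in the plane with unit normal n̂ = (p₁ × p₂)/|p₁ × p₂|.
Here n̂_z ≈ +0.799; the vertex latitude is φ_max = arccos|n̂_z| ≈ 37.0°.

≈ 37°N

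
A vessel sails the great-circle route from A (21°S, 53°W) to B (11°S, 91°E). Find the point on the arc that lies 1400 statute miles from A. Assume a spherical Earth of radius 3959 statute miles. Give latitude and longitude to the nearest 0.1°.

≈ (32.6°S, 34.3°W)

Convert each endpoint to a unit vector on the sphere (x = cos φ cos λ, y = cos φ sin λ, z = sin φ).
The central angle between the endpoints is δ = arccos(p₁·p₂) ≈ 2.309 rad (132.3°). The total great-circle distance is δ·R ≈ 2.309 × 3959 ≈ 9142 mi, so the target fraction is f = 1400/9142 ≈ 0.153.
Interpolate at f ≈ 0.153 with slerp weights a = sin((1−f)δ)/sin δ ≈ 1.253, b = sin(fδ)/sin δ ≈ 0.468.
p = a·p₁ + b·p₂ ≈ (0.696, -0.475, -0.538); φ = arcsin(p_z) ≈ -32.58°, λ = atan2(p_y, p_x) ≈ -34.30°.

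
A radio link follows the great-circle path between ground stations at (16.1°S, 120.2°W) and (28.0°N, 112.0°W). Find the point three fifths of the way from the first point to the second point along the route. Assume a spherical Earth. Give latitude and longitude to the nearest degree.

The haversine formula gives a central angle δ ≈ 0.782 rad (44.8°) between the endpoints.
Interpolate at f = 3/5 with slerp weights a = sin((1−f)δ)/sin δ ≈ 0.437, b = sin(fδ)/sin δ ≈ 0.642.
p = a·p₁ + b·p₂ ≈ (-0.423, -0.888, 0.180); φ = arcsin(p_z) ≈ 10.38°, λ = atan2(p_y, p_x) ≈ -115.49°.

≈ (10°N, 115°W)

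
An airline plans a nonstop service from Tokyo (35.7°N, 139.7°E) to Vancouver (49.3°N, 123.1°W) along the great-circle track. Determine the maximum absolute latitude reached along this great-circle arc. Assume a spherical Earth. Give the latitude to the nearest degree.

≈ 55°N

The great circle lies in the plane with unit normal n̂ = (p₁ × p₂)/|p₁ × p₂|.
Here n̂_z ≈ +0.567; the vertex latitude is φ_max = arccos|n̂_z| ≈ 55.5°.
Check via Clairaut: cos φ_max = |cos φ₁| · sin C = cos(35.7°)·sin(44.3°) ≈ 0.567, again giving ≈ 55.5°.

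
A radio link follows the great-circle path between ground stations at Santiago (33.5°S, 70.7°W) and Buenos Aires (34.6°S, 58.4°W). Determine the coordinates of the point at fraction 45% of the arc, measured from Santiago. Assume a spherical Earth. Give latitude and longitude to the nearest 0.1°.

Convert each endpoint to a unit vector on the sphere (x = cos φ cos λ, y = cos φ sin λ, z = sin φ).
The central angle between the endpoints is δ = arccos(p₁·p₂) ≈ 0.179 rad (10.2°).
Interpolate at f = 0.45 with slerp weights a = sin((1−f)δ)/sin δ ≈ 0.552, b = sin(fδ)/sin δ ≈ 0.452.
p = a·p₁ + b·p₂ ≈ (0.347, -0.751, -0.561); φ = arcsin(p_z) ≈ -34.15°, λ = atan2(p_y, p_x) ≈ -65.21°.

≈ 34.1°S, 65.2°W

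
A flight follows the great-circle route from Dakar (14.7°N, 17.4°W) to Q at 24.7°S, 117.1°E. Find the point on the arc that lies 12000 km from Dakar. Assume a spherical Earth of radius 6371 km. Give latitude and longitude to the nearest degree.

≈ 24°S, 86°E

Convert each endpoint to a unit vector on the sphere (x = cos φ cos λ, y = cos φ sin λ, z = sin φ).
The central angle between the endpoints is δ = arccos(p₁·p₂) ≈ 2.377 rad (136.2°). The total great-circle distance is δ·R ≈ 2.377 × 6371 ≈ 15147 km, so the target fraction is f = 12000/15147 ≈ 0.792.
Interpolate at f ≈ 0.792 with slerp weights a = sin((1−f)δ)/sin δ ≈ 0.685, b = sin(fδ)/sin δ ≈ 1.375.
p = a·p₁ + b·p₂ ≈ (0.063, 0.914, -0.401); φ = arcsin(p_z) ≈ -23.63°, λ = atan2(p_y, p_x) ≈ 86.04°.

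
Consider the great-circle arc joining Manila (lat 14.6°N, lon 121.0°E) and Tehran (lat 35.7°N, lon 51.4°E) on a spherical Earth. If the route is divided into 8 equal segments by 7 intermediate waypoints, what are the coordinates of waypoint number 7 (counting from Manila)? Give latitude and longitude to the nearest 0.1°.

≈ lat 35.4°N, lon 61.4°E

From cos δ = sin φ₁ sin φ₂ + cos φ₁ cos φ₂ cos Δλ, the central angle is δ ≈ 1.136 rad (65.1°).
Interpolate at f = 7/8 with slerp weights a = sin((1−f)δ)/sin δ ≈ 0.156, b = sin(fδ)/sin δ ≈ 0.924.
p = a·p₁ + b·p₂ ≈ (0.390, 0.716, 0.579); φ = arcsin(p_z) ≈ 35.36°, λ = atan2(p_y, p_x) ≈ 61.39°.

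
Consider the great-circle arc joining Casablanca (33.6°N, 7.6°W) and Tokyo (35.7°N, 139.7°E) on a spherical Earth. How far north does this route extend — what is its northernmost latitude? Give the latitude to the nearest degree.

The great circle lies in the plane with unit normal n̂ = (p₁ × p₂)/|p₁ × p₂|.
Here n̂_z ≈ +0.377; the vertex latitude is φ_max = arccos|n̂_z| ≈ 67.9°.
Check via Clairaut: cos φ_max = |cos φ₁| · sin C = cos(33.6°)·sin(26.9°) ≈ 0.377, again giving ≈ 67.9°.

≈ 68°N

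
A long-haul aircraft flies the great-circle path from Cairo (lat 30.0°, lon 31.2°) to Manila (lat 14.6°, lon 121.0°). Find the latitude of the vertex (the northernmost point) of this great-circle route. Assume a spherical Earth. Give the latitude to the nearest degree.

≈ 32°

The great circle lies in the plane with unit normal n̂ = (p₁ × p₂)/|p₁ × p₂|.
Here n̂_z ≈ +0.845; the vertex latitude is φ_max = arccos|n̂_z| ≈ 32.3°.
Check via Clairaut: cos φ_max = |cos φ₁| · sin C = cos(30.0°)·sin(77.4°) ≈ 0.845, again giving ≈ 32.3°.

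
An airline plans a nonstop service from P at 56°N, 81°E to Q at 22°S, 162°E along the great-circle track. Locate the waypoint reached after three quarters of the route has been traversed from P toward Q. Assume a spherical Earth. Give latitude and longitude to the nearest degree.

Convert each endpoint to a unit vector on the sphere (x = cos φ cos λ, y = cos φ sin λ, z = sin φ).
The central angle between the endpoints is δ = arccos(p₁·p₂) ≈ 1.802 rad (103.3°).
Interpolate at f = 3/4 with slerp weights a = sin((1−f)δ)/sin δ ≈ 0.447, b = sin(fδ)/sin δ ≈ 1.003.
p = a·p₁ + b·p₂ ≈ (-0.845, 0.534, -0.005); φ = arcsin(p_z) ≈ -0.27°, λ = atan2(p_y, p_x) ≈ 147.69°.

≈ 0°N, 148°E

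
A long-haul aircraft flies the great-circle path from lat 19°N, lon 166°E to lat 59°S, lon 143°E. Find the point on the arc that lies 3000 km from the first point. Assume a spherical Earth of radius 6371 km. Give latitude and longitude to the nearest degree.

Convert each endpoint to a unit vector on the sphere (x = cos φ cos λ, y = cos φ sin λ, z = sin φ).
The central angle between the endpoints is δ = arccos(p₁·p₂) ≈ 1.401 rad (80.3°). The total great-circle distance is δ·R ≈ 1.401 × 6371 ≈ 8924 km, so the target fraction is f = 3000/8924 ≈ 0.336.
Interpolate at f ≈ 0.336 with slerp weights a = sin((1−f)δ)/sin δ ≈ 0.813, b = sin(fδ)/sin δ ≈ 0.460.
p = a·p₁ + b·p₂ ≈ (-0.935, 0.329, -0.130); φ = arcsin(p_z) ≈ -7.46°, λ = atan2(p_y, p_x) ≈ 160.64°.

≈ lat 7°S, lon 161°E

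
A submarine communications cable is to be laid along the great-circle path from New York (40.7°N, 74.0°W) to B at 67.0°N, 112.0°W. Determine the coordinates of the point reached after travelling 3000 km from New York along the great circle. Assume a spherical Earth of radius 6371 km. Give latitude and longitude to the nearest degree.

Write both endpoints as unit vectors p₁, p₂ with components (cos φ cos λ, cos φ sin λ, sin φ).
The central angle between the endpoints is δ = arccos(p₁·p₂) ≈ 0.585 rad (33.5°). The total great-circle distance is δ·R ≈ 0.585 × 6371 ≈ 3727 km, so the target fraction is f = 3000/3727 ≈ 0.805.
Interpolate at f ≈ 0.805 with slerp weights a = sin((1−f)δ)/sin δ ≈ 0.206, b = sin(fδ)/sin δ ≈ 0.822.
p = a·p₁ + b·p₂ ≈ (-0.077, -0.448, 0.891); φ = arcsin(p_z) ≈ 62.96°, λ = atan2(p_y, p_x) ≈ -99.77°.

≈ 63°N, 100°W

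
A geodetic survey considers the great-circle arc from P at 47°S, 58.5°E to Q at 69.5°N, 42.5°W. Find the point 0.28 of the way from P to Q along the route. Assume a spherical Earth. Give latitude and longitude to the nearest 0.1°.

≈ 12.0°S, 39.9°E

The haversine formula gives a central angle δ ≈ 2.390 rad (136.9°) between the endpoints.
Interpolate at f = 0.28 with slerp weights a = sin((1−f)δ)/sin δ ≈ 1.448, b = sin(fδ)/sin δ ≈ 0.909.
p = a·p₁ + b·p₂ ≈ (0.751, 0.627, -0.208); φ = arcsin(p_z) ≈ -12.01°, λ = atan2(p_y, p_x) ≈ 39.88°.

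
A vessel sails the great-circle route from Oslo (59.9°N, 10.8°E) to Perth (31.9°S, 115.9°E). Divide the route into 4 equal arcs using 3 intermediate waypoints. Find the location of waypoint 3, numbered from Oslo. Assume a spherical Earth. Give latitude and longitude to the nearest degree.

≈ (6°S, 98°E)

Convert each endpoint to a unit vector on the sphere (x = cos φ cos λ, y = cos φ sin λ, z = sin φ).
The central angle between the endpoints is δ = arccos(p₁·p₂) ≈ 2.175 rad (124.6°).
Interpolate at f = 3/4 with slerp weights a = sin((1−f)δ)/sin δ ≈ 0.629, b = sin(fδ)/sin δ ≈ 1.213.
p = a·p₁ + b·p₂ ≈ (-0.140, 0.985, -0.097); φ = arcsin(p_z) ≈ -5.57°, λ = atan2(p_y, p_x) ≈ 98.09°.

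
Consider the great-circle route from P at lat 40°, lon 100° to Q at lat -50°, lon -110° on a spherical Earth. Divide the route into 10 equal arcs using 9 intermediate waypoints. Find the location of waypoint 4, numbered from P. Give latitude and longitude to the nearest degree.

From cos δ = sin φ₁ sin φ₂ + cos φ₁ cos φ₂ cos Δλ, the central angle is δ ≈ 2.736 rad (156.8°).
Interpolate at f = 4/10 with slerp weights a = sin((1−f)δ)/sin δ ≈ 2.528, b = sin(fδ)/sin δ ≈ 2.252.
p = a·p₁ + b·p₂ ≈ (-0.831, 0.547, -0.100); φ = arcsin(p_z) ≈ -5.75°, λ = atan2(p_y, p_x) ≈ 146.67°.

≈ lat -6°, lon 147°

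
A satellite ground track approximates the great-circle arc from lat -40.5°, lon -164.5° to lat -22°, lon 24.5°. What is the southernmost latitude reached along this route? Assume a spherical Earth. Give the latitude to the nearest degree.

The great circle lies in the plane with unit normal n̂ = (p₁ × p₂)/|p₁ × p₂|.
Here n̂_z ≈ -0.124; the vertex latitude is φ_max = arccos|n̂_z| ≈ 82.9°.
Check via Clairaut: cos φ_max = |cos φ₁| · sin C = cos(40.5°)·sin(170.6°) ≈ 0.124, again giving ≈ 82.9°.

≈ -83°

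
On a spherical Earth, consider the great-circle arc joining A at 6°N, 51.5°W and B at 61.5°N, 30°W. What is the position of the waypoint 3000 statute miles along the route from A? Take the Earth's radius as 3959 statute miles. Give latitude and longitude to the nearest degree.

Write both endpoints as unit vectors p₁, p₂ with components (cos φ cos λ, cos φ sin λ, sin φ).
The central angle between the endpoints is δ = arccos(p₁·p₂) ≈ 1.008 rad (57.8°). The total great-circle distance is δ·R ≈ 1.008 × 3959 ≈ 3991 mi, so the target fraction is f = 3000/3991 ≈ 0.752.
Interpolate at f ≈ 0.752 with slerp weights a = sin((1−f)δ)/sin δ ≈ 0.293, b = sin(fδ)/sin δ ≈ 0.813.
p = a·p₁ + b·p₂ ≈ (0.517, -0.422, 0.745); φ = arcsin(p_z) ≈ 48.13°, λ = atan2(p_y, p_x) ≈ -39.21°.

≈ 48°N, 39°W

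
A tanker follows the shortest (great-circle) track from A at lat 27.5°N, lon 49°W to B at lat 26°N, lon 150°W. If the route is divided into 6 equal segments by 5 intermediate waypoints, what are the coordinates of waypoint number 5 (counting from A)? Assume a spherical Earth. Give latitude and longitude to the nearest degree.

Convert each endpoint to a unit vector on the sphere (x = cos φ cos λ, y = cos φ sin λ, z = sin φ).
The central angle between the endpoints is δ = arccos(p₁·p₂) ≈ 1.520 rad (87.1°).
Interpolate at f = 5/6 with slerp weights a = sin((1−f)δ)/sin δ ≈ 0.251, b = sin(fδ)/sin δ ≈ 0.955.
p = a·p₁ + b·p₂ ≈ (-0.598, -0.597, 0.535); φ = arcsin(p_z) ≈ 32.33°, λ = atan2(p_y, p_x) ≈ -135.01°.

≈ lat 32°N, lon 135°W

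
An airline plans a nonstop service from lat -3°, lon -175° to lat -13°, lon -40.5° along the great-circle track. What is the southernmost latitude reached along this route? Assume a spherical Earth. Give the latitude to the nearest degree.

The great circle lies in the plane with unit normal n̂ = (p₁ × p₂)/|p₁ × p₂|.
Here n̂_z ≈ +0.935; the vertex latitude is φ_max = arccos|n̂_z| ≈ 20.7°.
Check via Clairaut: cos φ_max = |cos φ₁| · sin C = cos(3.0°)·sin(110.5°) ≈ 0.935, again giving ≈ 20.7°.

≈ -21°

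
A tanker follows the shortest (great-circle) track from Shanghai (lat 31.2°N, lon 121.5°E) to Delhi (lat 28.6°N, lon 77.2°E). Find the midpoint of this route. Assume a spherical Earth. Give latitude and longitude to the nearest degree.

The haversine formula gives a central angle δ ≈ 0.667 rad (38.2°) between the endpoints.
Interpolate at f = 1/2 with slerp weights a = sin((1−f)δ)/sin δ ≈ 0.529, b = sin(fδ)/sin δ ≈ 0.529.
p = a·p₁ + b·p₂ ≈ (-0.134, 0.839, 0.527); φ = arcsin(p_z) ≈ 31.83°, λ = atan2(p_y, p_x) ≈ 99.05°.

≈ lat 32°N, lon 99°E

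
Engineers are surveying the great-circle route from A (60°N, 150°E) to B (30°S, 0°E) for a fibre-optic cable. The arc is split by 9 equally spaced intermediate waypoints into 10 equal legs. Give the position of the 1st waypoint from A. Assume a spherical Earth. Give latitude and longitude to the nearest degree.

Convert each endpoint to a unit vector on the sphere (x = cos φ cos λ, y = cos φ sin λ, z = sin φ).
The central angle between the endpoints is δ = arccos(p₁·p₂) ≈ 2.512 rad (143.9°).
Interpolate at f = 1/10 with slerp weights a = sin((1−f)δ)/sin δ ≈ 1.309, b = sin(fδ)/sin δ ≈ 0.422.
p = a·p₁ + b·p₂ ≈ (-0.202, 0.327, 0.923); φ = arcsin(p_z) ≈ 67.39°, λ = atan2(p_y, p_x) ≈ 121.64°.

≈ (67°N, 122°E)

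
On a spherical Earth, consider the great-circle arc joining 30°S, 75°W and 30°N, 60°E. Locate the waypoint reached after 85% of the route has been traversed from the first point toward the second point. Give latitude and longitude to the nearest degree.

≈ 24°N, 37°E

Write both endpoints as unit vectors p₁, p₂ with components (cos φ cos λ, cos φ sin λ, sin φ).
The central angle between the endpoints is δ = arccos(p₁·p₂) ≈ 2.466 rad (141.3°).
Interpolate at f = 0.85 with slerp weights a = sin((1−f)δ)/sin δ ≈ 0.578, b = sin(fδ)/sin δ ≈ 1.383.
p = a·p₁ + b·p₂ ≈ (0.729, 0.554, 0.403); φ = arcsin(p_z) ≈ 23.75°, λ = atan2(p_y, p_x) ≈ 37.25°.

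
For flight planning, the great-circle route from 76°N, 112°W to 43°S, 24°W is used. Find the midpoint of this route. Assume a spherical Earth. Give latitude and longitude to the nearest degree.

Write both endpoints as unit vectors p₁, p₂ with components (cos φ cos λ, cos φ sin λ, sin φ).
The central angle between the endpoints is δ = arccos(p₁·p₂) ≈ 2.286 rad (131.0°).
Interpolate at f = 1/2 with slerp weights a = sin((1−f)δ)/sin δ ≈ 1.205, b = sin(fδ)/sin δ ≈ 1.205.
p = a·p₁ + b·p₂ ≈ (0.696, -0.629, 0.347); φ = arcsin(p_z) ≈ 20.33°, λ = atan2(p_y, p_x) ≈ -42.10°.

≈ 20°N, 42°W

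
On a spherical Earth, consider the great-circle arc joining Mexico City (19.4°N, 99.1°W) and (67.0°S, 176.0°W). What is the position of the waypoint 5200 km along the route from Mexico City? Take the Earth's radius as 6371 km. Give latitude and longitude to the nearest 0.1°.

≈ (23.9°S, 117.2°W)

Convert each endpoint to a unit vector on the sphere (x = cos φ cos λ, y = cos φ sin λ, z = sin φ).
The central angle between the endpoints is δ = arccos(p₁·p₂) ≈ 1.795 rad (102.8°). The total great-circle distance is δ·R ≈ 1.795 × 6371 ≈ 11435 km, so the target fraction is f = 5200/11435 ≈ 0.455.
Interpolate at f ≈ 0.455 with slerp weights a = sin((1−f)δ)/sin δ ≈ 0.851, b = sin(fδ)/sin δ ≈ 0.747.
p = a·p₁ + b·p₂ ≈ (-0.418, -0.813, -0.405); φ = arcsin(p_z) ≈ -23.90°, λ = atan2(p_y, p_x) ≈ -117.22°.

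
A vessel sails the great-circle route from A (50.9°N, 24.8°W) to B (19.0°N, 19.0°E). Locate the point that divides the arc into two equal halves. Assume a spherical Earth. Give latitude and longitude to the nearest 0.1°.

≈ (36.9°N, 1.7°E)

Write both endpoints as unit vectors p₁, p₂ with components (cos φ cos λ, cos φ sin λ, sin φ).
The central angle between the endpoints is δ = arccos(p₁·p₂) ≈ 0.819 rad (46.9°).
Interpolate at f = 1/2 with slerp weights a = sin((1−f)δ)/sin δ ≈ 0.545, b = sin(fδ)/sin δ ≈ 0.545.
p = a·p₁ + b·p₂ ≈ (0.799, 0.024, 0.600); φ = arcsin(p_z) ≈ 36.90°, λ = atan2(p_y, p_x) ≈ 1.69°.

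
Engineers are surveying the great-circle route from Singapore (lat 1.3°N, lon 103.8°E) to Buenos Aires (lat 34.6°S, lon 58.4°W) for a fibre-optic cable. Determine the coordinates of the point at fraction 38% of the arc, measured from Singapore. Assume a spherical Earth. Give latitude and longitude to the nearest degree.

The haversine formula gives a central angle δ ≈ 2.492 rad (142.8°) between the endpoints.
Interpolate at f = 0.38 with slerp weights a = sin((1−f)δ)/sin δ ≈ 1.653, b = sin(fδ)/sin δ ≈ 1.342.
p = a·p₁ + b·p₂ ≈ (0.185, 0.664, -0.725); φ = arcsin(p_z) ≈ -46.44°, λ = atan2(p_y, p_x) ≈ 74.45°.

≈ lat 46°S, lon 74°E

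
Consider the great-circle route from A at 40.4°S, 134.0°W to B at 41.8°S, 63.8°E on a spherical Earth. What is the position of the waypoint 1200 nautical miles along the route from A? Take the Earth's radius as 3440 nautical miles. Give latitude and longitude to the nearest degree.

≈ 60°S, 143°W

Convert each endpoint to a unit vector on the sphere (x = cos φ cos λ, y = cos φ sin λ, z = sin φ).
The central angle between the endpoints is δ = arccos(p₁·p₂) ≈ 1.680 rad (96.2°). The total great-circle distance is δ·R ≈ 1.680 × 3440 ≈ 5778 nmi, so the target fraction is f = 1200/5778 ≈ 0.208.
Interpolate at f ≈ 0.208 with slerp weights a = sin((1−f)δ)/sin δ ≈ 0.977, b = sin(fδ)/sin δ ≈ 0.344.
p = a·p₁ + b·p₂ ≈ (-0.404, -0.305, -0.862); φ = arcsin(p_z) ≈ -59.59°, λ = atan2(p_y, p_x) ≈ -142.91°.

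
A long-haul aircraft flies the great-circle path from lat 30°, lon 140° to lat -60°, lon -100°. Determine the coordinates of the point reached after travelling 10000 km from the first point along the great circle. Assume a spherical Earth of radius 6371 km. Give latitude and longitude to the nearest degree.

Convert each endpoint to a unit vector on the sphere (x = cos φ cos λ, y = cos φ sin λ, z = sin φ).
The central angle between the endpoints is δ = arccos(p₁·p₂) ≈ 2.278 rad (130.5°). The total great-circle distance is δ·R ≈ 2.278 × 6371 ≈ 14512 km, so the target fraction is f = 10000/14512 ≈ 0.689.
Interpolate at f ≈ 0.689 with slerp weights a = sin((1−f)δ)/sin δ ≈ 0.855, b = sin(fδ)/sin δ ≈ 1.315.
p = a·p₁ + b·p₂ ≈ (-0.682, -0.171, -0.711); φ = arcsin(p_z) ≈ -45.34°, λ = atan2(p_y, p_x) ≈ -165.89°.

≈ lat -45°, lon -166°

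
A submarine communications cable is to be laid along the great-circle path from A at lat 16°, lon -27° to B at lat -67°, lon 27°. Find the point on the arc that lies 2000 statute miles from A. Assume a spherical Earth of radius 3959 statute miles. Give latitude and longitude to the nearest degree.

≈ lat -12°, lon -18°

From cos δ = sin φ₁ sin φ₂ + cos φ₁ cos φ₂ cos Δλ, the central angle is δ ≈ 1.604 rad (91.9°). The total great-circle distance is δ·R ≈ 1.604 × 3959 ≈ 6349 mi, so the target fraction is f = 2000/6349 ≈ 0.315.
Interpolate at f ≈ 0.315 with slerp weights a = sin((1−f)δ)/sin δ ≈ 0.891, b = sin(fδ)/sin δ ≈ 0.484.
p = a·p₁ + b·p₂ ≈ (0.932, -0.303, -0.200); φ = arcsin(p_z) ≈ -11.54°, λ = atan2(p_y, p_x) ≈ -18.01°.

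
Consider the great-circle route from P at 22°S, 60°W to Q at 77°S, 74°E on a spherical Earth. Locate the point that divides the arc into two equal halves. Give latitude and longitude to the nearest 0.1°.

≈ 59.7°S, 48.1°W

The haversine formula gives a central angle δ ≈ 1.349 rad (77.3°) between the endpoints.
Interpolate at f = 1/2 with slerp weights a = sin((1−f)δ)/sin δ ≈ 0.640, b = sin(fδ)/sin δ ≈ 0.640.
p = a·p₁ + b·p₂ ≈ (0.336, -0.376, -0.864); φ = arcsin(p_z) ≈ -59.72°, λ = atan2(p_y, p_x) ≈ -48.15°.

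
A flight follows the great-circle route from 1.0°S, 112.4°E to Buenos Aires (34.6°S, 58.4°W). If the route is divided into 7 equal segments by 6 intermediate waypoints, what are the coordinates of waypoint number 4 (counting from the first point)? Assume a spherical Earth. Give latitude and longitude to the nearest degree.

The haversine formula gives a central angle δ ≈ 2.502 rad (143.4°) between the endpoints.
Interpolate at f = 4/7 with slerp weights a = sin((1−f)δ)/sin δ ≈ 1.472, b = sin(fδ)/sin δ ≈ 1.659.
p = a·p₁ + b·p₂ ≈ (0.155, 0.197, -0.968); φ = arcsin(p_z) ≈ -75.47°, λ = atan2(p_y, p_x) ≈ 51.90°.

≈ 75°S, 52°E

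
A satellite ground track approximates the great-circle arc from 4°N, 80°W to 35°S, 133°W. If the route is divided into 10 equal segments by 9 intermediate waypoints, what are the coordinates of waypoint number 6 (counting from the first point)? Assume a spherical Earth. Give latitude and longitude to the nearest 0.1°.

From cos δ = sin φ₁ sin φ₂ + cos φ₁ cos φ₂ cos Δλ, the central angle is δ ≈ 1.102 rad (63.1°).
Interpolate at f = 6/10 with slerp weights a = sin((1−f)δ)/sin δ ≈ 0.478, b = sin(fδ)/sin δ ≈ 0.688.
p = a·p₁ + b·p₂ ≈ (-0.302, -0.882, -0.361); φ = arcsin(p_z) ≈ -21.19°, λ = atan2(p_y, p_x) ≈ -108.88°.

≈ 21.2°S, 108.9°W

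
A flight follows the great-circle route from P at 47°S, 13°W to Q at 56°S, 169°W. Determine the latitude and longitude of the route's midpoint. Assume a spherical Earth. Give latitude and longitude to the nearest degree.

Convert each endpoint to a unit vector on the sphere (x = cos φ cos λ, y = cos φ sin λ, z = sin φ).
The central angle between the endpoints is δ = arccos(p₁·p₂) ≈ 1.310 rad (75.1°).
Interpolate at f = 1/2 with slerp weights a = sin((1−f)δ)/sin δ ≈ 0.630, b = sin(fδ)/sin δ ≈ 0.630.
p = a·p₁ + b·p₂ ≈ (0.073, -0.164, -0.984); φ = arcsin(p_z) ≈ -79.66°, λ = atan2(p_y, p_x) ≈ -66.04°.

≈ 80°S, 66°W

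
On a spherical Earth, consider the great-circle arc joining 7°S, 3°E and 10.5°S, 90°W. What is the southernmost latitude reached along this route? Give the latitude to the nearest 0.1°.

The great circle lies in the plane with unit normal n̂ = (p₁ × p₂)/|p₁ × p₂|.
Here n̂_z ≈ -0.975; the vertex latitude is φ_max = arccos|n̂_z| ≈ 12.8°.

≈ 12.8°S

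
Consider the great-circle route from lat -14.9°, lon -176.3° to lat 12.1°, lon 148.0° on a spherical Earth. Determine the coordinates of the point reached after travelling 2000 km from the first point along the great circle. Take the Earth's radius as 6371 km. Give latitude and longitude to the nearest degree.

From cos δ = sin φ₁ sin φ₂ + cos φ₁ cos φ₂ cos Δλ, the central angle is δ ≈ 0.776 rad (44.5°). The total great-circle distance is δ·R ≈ 0.776 × 6371 ≈ 4946 km, so the target fraction is f = 2000/4946 ≈ 0.404.
Interpolate at f ≈ 0.404 with slerp weights a = sin((1−f)δ)/sin δ ≈ 0.637, b = sin(fδ)/sin δ ≈ 0.441.
p = a·p₁ + b·p₂ ≈ (-0.979, 0.189, -0.071); φ = arcsin(p_z) ≈ -4.09°, λ = atan2(p_y, p_x) ≈ 169.10°.

≈ lat -4°, lon 169°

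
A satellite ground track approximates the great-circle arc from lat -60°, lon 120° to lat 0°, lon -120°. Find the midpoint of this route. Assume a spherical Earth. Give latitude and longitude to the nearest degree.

≈ lat -45°, lon -150°

Convert each endpoint to a unit vector on the sphere (x = cos φ cos λ, y = cos φ sin λ, z = sin φ).
The central angle between the endpoints is δ = arccos(p₁·p₂) ≈ 1.823 rad (104.5°).
Interpolate at f = 1/2 with slerp weights a = sin((1−f)δ)/sin δ ≈ 0.816, b = sin(fδ)/sin δ ≈ 0.816.
p = a·p₁ + b·p₂ ≈ (-0.612, -0.354, -0.707); φ = arcsin(p_z) ≈ -45.00°, λ = atan2(p_y, p_x) ≈ -150.00°.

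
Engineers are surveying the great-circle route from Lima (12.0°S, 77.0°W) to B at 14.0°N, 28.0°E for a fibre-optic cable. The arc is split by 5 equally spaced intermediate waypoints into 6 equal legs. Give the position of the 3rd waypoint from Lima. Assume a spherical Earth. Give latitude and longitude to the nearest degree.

Write both endpoints as unit vectors p₁, p₂ with components (cos φ cos λ, cos φ sin λ, sin φ).
The central angle between the endpoints is δ = arccos(p₁·p₂) ≈ 1.871 rad (107.2°).
Interpolate at f = 3/6 with slerp weights a = sin((1−f)δ)/sin δ ≈ 0.843, b = sin(fδ)/sin δ ≈ 0.843.
p = a·p₁ + b·p₂ ≈ (0.907, -0.419, 0.029); φ = arcsin(p_z) ≈ 1.64°, λ = atan2(p_y, p_x) ≈ -24.80°.

≈ 2°N, 25°W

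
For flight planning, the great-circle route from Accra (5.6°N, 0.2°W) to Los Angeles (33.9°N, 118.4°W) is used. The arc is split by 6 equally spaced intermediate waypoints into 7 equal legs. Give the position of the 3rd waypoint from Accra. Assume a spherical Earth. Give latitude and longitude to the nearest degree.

Write both endpoints as unit vectors p₁, p₂ with components (cos φ cos λ, cos φ sin λ, sin φ).
The central angle between the endpoints is δ = arccos(p₁·p₂) ≈ 1.913 rad (109.6°).
Interpolate at f = 3/7 with slerp weights a = sin((1−f)δ)/sin δ ≈ 0.943, b = sin(fδ)/sin δ ≈ 0.776.
p = a·p₁ + b·p₂ ≈ (0.632, -0.570, 0.525); φ = arcsin(p_z) ≈ 31.67°, λ = atan2(p_y, p_x) ≈ -42.05°.

≈ 32°N, 42°W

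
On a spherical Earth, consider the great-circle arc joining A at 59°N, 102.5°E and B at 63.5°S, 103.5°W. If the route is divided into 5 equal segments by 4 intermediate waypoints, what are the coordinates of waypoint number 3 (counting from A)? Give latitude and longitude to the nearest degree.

Convert each endpoint to a unit vector on the sphere (x = cos φ cos λ, y = cos φ sin λ, z = sin φ).
The central angle between the endpoints is δ = arccos(p₁·p₂) ≈ 2.912 rad (166.8°).
Interpolate at f = 3/5 with slerp weights a = sin((1−f)δ)/sin δ ≈ 4.029, b = sin(fδ)/sin δ ≈ 4.318.
p = a·p₁ + b·p₂ ≈ (-0.899, 0.152, -0.411); φ = arcsin(p_z) ≈ -24.25°, λ = atan2(p_y, p_x) ≈ 170.37°.

≈ 24°S, 170°E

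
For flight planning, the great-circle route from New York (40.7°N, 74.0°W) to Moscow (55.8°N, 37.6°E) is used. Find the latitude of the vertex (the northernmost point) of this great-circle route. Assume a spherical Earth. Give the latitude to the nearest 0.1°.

The great circle lies in the plane with unit normal n̂ = (p₁ × p₂)/|p₁ × p₂|.
Here n̂_z ≈ +0.429; the vertex latitude is φ_max = arccos|n̂_z| ≈ 64.6°.
Check via Clairaut: cos φ_max = |cos φ₁| · sin C = cos(40.7°)·sin(34.4°) ≈ 0.429, again giving ≈ 64.6°.

≈ 64.6°N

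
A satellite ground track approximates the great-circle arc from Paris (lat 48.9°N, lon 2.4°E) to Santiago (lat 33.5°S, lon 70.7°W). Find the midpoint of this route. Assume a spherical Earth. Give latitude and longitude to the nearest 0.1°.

From cos δ = sin φ₁ sin φ₂ + cos φ₁ cos φ₂ cos Δλ, the central angle is δ ≈ 1.830 rad (104.9°).
Interpolate at f = 1/2 with slerp weights a = sin((1−f)δ)/sin δ ≈ 0.820, b = sin(fδ)/sin δ ≈ 0.820.
p = a·p₁ + b·p₂ ≈ (0.765, -0.623, 0.165); φ = arcsin(p_z) ≈ 9.52°, λ = atan2(p_y, p_x) ≈ -39.16°.

≈ lat 9.5°N, lon 39.2°W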